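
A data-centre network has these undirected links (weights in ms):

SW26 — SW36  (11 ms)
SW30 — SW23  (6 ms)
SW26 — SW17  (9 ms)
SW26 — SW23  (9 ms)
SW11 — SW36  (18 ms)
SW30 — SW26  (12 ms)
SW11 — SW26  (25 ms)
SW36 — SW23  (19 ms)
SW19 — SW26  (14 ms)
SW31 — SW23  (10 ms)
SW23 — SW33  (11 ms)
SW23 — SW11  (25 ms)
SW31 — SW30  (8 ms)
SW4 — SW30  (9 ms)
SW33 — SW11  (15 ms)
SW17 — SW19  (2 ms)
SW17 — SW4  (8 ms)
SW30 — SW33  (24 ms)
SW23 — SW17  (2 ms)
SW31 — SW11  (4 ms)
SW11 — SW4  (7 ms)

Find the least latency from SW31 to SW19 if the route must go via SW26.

Best SW31 to SW26: SW31 → SW23 → SW26 costing 19
Best SW26 to SW19: SW26 → SW17 → SW19 costing 11
Total via SW26: 19 + 11 = 30 ms.

30 ms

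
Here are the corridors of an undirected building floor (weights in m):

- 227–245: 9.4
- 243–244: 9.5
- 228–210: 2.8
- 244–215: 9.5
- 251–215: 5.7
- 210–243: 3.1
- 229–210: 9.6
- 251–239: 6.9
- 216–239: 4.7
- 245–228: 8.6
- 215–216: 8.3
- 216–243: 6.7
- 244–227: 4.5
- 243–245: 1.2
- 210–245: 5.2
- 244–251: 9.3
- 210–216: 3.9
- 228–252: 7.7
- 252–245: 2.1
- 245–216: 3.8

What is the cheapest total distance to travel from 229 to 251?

Shortest distances from 229:
229: 0
210: 9.6  (via 229)
228: 12.4  (via 210)
243: 12.7  (via 210)
216: 13.5  (via 210)
245: 13.9  (via 243)
252: 16  (via 245)
239: 18.2  (via 216)
215: 21.8  (via 216)
244: 22.2  (via 243)
227: 23.3  (via 245)
251: 25.1  (via 239)
Shortest route: 229–210–216–239–251 = 25.1 m.

25.1 m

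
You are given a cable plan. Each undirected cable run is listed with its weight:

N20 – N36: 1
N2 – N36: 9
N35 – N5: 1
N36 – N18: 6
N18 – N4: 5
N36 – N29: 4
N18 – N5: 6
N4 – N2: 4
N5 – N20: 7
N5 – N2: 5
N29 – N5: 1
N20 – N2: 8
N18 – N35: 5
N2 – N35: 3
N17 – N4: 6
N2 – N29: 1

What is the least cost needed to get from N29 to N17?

11

Enumerating some paths:
N29 → N5 → N35 → N18 → N4 → N17: 1+1+5+5+6 = 18
N29 → N5 → N2 → N4 → N17: 1+5+4+6 = 16
N29 → N5 → N35 → N2 → N4 → N17: 1+1+3+4+6 = 15
N29 → N2 → N4 → N17: 1+4+6 = 11
The minimum is 11 via N29 → N2 → N4 → N17.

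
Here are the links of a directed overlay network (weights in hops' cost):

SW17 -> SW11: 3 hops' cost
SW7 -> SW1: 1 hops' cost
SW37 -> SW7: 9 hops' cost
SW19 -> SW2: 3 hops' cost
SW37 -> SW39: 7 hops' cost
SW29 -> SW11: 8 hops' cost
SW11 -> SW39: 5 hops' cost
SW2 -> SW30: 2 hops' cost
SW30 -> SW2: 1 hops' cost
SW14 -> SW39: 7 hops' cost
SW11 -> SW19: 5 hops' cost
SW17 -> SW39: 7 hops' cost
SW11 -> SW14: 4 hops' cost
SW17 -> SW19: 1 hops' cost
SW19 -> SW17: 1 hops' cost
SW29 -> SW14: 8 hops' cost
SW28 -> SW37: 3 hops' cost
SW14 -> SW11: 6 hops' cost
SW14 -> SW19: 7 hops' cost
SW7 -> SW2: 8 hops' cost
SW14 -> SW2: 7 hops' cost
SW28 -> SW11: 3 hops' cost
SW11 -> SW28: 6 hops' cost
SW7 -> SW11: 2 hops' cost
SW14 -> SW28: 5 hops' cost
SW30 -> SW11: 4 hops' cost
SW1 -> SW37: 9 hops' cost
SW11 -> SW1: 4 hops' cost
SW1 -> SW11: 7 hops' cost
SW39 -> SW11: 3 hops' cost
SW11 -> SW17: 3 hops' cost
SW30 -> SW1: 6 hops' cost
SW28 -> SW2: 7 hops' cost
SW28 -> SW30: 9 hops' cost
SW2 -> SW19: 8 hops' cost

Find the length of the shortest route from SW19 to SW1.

8 hops' cost

Compare a few routes:
SW19–SW2–SW30–SW11–SW1: 3+2+4+4 = 13
SW19–SW2–SW30–SW1: 3+2+6 = 11
SW19–SW17–SW11–SW1: 1+3+4 = 8
Cheapest is SW19–SW17–SW11–SW1 at 8 hops' cost.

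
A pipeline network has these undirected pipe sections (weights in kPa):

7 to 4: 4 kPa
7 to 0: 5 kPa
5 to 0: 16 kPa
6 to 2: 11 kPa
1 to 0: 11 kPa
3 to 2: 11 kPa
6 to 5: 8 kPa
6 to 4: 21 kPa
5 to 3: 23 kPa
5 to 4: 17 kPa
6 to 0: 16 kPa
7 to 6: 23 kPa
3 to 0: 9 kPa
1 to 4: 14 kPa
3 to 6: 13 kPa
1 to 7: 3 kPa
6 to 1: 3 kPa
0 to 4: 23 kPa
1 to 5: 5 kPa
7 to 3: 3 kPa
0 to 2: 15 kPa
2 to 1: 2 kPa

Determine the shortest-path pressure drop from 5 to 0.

13 kPa

Running Dijkstra from 5:
5: 0
1: 5  (via 5)
2: 7  (via 1)
6: 8  (via 5)
7: 8  (via 1)
3: 11  (via 7)
4: 12  (via 7)
0: 13  (via 7)
Shortest route: 5–1–7–0 = 13 kPa.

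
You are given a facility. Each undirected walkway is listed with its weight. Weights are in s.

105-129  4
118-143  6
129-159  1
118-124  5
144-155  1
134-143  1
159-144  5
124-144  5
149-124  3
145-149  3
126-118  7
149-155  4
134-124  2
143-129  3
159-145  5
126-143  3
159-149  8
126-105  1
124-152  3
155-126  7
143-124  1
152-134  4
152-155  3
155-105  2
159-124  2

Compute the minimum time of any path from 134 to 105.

5 s

Shortest distances from 134:
134: 0
143: 1  (via 134)
124: 2  (via 134)
152: 4  (via 134)
126: 4  (via 143)
129: 4  (via 143)
159: 4  (via 124)
105: 5  (via 126)
Shortest route: 134 → 143 → 126 → 105 = 5 s.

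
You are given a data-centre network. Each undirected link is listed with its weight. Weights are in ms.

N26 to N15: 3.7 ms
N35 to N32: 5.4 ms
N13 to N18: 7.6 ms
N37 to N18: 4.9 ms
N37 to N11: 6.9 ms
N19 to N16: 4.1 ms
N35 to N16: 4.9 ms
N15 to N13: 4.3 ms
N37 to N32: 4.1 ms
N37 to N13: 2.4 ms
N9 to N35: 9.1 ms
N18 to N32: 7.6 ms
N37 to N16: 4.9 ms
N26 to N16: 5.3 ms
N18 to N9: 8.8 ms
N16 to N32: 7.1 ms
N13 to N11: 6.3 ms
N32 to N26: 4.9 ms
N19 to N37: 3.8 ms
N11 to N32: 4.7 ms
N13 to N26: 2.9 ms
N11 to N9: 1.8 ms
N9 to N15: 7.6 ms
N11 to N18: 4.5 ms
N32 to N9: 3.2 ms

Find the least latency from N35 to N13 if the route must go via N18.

Shortest N35→N18: N35–N32–N18 = 13
Shortest N18→N13: N18–N37–N13 = 7.3
Total via N18: 13 + 7.3 = 20.3 ms.

20.3 ms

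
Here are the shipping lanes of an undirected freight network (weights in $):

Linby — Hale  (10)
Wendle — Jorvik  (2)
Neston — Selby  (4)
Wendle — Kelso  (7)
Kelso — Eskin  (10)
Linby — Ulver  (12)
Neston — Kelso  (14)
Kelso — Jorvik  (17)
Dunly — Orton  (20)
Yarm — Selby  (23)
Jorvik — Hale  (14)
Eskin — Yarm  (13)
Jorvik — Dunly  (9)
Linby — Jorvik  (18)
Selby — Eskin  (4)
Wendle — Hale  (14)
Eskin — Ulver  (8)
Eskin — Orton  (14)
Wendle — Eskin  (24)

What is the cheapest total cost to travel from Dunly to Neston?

Candidate routes:
Dunly - Jorvik - Wendle - Kelso - Neston: 9+2+7+14 = 32
Dunly - Orton - Eskin - Selby - Neston: 20+14+4+4 = 42
Dunly - Jorvik - Kelso - Neston: 9+17+14 = 40
Dunly - Jorvik - Wendle - Kelso - Eskin - Selby - Neston: 9+2+7+10+4+4 = 36
Cheapest is Dunly - Jorvik - Wendle - Kelso - Neston at $32.

$32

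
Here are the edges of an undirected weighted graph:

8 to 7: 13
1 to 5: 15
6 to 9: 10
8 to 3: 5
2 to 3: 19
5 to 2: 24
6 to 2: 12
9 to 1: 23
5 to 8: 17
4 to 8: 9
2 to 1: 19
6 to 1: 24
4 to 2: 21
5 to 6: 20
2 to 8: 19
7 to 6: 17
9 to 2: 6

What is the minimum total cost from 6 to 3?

31

Candidate routes:
6 - 9 - 2 - 3: 10+6+19 = 35
6 - 7 - 8 - 3: 17+13+5 = 35
6 - 2 - 8 - 3: 12+19+5 = 36
6 - 2 - 3: 12+19 = 31
The minimum is 31 via 6 - 2 - 3.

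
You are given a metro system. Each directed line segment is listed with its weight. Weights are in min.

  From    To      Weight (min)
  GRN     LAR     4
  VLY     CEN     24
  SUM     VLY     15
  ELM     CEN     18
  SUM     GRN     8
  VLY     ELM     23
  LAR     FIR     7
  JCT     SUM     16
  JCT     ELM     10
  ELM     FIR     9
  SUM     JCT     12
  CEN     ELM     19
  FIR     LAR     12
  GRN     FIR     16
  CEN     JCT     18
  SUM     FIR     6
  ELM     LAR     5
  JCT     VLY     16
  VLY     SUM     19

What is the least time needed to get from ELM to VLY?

Compare a few routes:
ELM → CEN → JCT → VLY: 18+18+16 = 52
ELM → CEN → JCT → SUM → VLY: 18+18+16+15 = 67
The minimum is 52 min via ELM → CEN → JCT → VLY.

52 min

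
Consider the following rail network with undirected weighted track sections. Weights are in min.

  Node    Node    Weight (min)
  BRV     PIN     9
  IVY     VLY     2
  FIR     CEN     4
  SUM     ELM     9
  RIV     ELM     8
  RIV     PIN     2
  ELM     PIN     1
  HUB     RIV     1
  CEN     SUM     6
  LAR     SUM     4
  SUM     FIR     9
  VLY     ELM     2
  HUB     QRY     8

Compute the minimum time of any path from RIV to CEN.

18 min

Candidate routes:
RIV - ELM - SUM - CEN: 8+9+6 = 23
RIV - PIN - ELM - SUM - CEN: 2+1+9+6 = 18
RIV - PIN - ELM - SUM - FIR - CEN: 2+1+9+9+4 = 25
Cheapest is RIV - PIN - ELM - SUM - CEN at 18 min.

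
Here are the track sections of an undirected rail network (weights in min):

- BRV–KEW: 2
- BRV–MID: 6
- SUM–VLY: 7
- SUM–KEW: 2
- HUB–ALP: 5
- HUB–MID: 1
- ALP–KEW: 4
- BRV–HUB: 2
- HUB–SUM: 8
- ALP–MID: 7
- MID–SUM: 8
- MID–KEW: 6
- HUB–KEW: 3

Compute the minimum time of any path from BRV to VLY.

11 min

Compare a few routes:
BRV → HUB → KEW → SUM → VLY: 2+3+2+7 = 14
BRV → HUB → SUM → VLY: 2+8+7 = 17
BRV → KEW → SUM → VLY: 2+2+7 = 11
Cheapest is BRV → KEW → SUM → VLY at 11 min.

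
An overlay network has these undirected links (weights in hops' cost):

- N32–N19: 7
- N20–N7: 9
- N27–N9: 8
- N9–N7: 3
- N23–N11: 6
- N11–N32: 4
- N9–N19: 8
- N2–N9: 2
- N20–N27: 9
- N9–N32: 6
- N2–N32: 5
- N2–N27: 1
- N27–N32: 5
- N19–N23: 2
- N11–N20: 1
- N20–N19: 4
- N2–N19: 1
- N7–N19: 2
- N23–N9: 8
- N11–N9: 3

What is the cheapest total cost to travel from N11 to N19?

Running Dijkstra from N11:
N11: 0
N20: 1  (via N11)
N9: 3  (via N11)
N32: 4  (via N11)
N19: 5  (via N20)
Shortest route: N11 → N20 → N19 = 5 hops' cost.

5 hops' cost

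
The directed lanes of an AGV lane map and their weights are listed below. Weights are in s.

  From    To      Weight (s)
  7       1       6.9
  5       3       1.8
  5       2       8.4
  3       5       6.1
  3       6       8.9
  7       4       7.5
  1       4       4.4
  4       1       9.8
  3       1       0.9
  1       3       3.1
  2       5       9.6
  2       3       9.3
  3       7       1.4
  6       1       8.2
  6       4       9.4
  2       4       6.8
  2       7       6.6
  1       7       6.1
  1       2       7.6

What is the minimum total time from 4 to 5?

Compare a few routes:
4–1–2–3–5: 9.8+7.6+9.3+6.1 = 32.8
4–1–2–5: 9.8+7.6+9.6 = 27
4–1–3–5: 9.8+3.1+6.1 = 19
Cheapest is 4–1–3–5 at 19 s.

19 s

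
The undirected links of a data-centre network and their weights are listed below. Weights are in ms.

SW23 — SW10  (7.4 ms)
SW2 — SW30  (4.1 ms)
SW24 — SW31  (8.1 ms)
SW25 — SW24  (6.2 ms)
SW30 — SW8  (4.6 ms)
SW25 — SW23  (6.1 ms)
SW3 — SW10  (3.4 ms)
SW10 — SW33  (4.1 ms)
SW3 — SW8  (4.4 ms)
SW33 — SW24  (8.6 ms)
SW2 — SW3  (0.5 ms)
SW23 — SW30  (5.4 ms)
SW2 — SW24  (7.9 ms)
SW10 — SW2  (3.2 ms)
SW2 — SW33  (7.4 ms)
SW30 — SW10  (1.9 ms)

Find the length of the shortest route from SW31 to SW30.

Compare a few routes:
SW31–SW24–SW2–SW10–SW30: 8.1+7.9+3.2+1.9 = 21.1
SW31–SW24–SW2–SW3–SW10–SW30: 8.1+7.9+0.5+3.4+1.9 = 21.8
SW31–SW24–SW33–SW10–SW30: 8.1+8.6+4.1+1.9 = 22.7
SW31–SW24–SW2–SW30: 8.1+7.9+4.1 = 20.1
The minimum is 20.1 ms via SW31–SW24–SW2–SW30.

20.1 ms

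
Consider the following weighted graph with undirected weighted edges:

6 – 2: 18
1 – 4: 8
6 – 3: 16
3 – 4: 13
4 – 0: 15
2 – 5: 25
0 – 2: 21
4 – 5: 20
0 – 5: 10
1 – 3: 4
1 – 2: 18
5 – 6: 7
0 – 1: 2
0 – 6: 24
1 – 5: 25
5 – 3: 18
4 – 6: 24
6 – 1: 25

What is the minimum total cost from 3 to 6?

16

Shortest distances from 3:
3: 0
1: 4  (via 3)
0: 6  (via 1)
4: 12  (via 1)
5: 16  (via 0)
6: 16  (via 3)
Shortest route: 3 → 6 = 16.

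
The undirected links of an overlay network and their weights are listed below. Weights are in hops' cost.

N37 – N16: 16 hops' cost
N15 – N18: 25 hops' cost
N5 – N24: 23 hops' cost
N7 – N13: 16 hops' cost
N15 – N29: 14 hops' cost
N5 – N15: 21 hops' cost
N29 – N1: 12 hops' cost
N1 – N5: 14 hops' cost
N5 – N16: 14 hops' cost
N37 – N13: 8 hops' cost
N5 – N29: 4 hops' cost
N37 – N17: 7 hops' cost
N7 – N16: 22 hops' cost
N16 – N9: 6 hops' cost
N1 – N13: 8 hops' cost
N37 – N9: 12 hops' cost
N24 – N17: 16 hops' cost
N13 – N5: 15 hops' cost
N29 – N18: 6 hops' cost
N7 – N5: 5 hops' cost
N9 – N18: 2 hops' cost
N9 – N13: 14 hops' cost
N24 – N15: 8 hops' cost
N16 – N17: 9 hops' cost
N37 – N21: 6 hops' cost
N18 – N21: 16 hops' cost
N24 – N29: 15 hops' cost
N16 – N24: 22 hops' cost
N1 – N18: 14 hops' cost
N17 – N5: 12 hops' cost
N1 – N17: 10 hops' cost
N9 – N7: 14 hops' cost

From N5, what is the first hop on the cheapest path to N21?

Enumerating some paths:
N5–N13–N37–N21: 15+8+6 = 29
N5–N29–N18–N21: 4+6+16 = 26
N5–N17–N37–N21: 12+7+6 = 25
The minimum is 25 hops' cost via N5–N17–N37–N21.
So from N5 the first move is to N17.

N17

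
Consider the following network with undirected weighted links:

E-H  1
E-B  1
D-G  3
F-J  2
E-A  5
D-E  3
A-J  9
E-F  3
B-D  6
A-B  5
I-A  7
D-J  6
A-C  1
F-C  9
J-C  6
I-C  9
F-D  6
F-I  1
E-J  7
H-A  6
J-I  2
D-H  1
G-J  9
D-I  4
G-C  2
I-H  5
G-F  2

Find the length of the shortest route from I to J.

2

Running Dijkstra from I:
I: 0
F: 1  (via I)
J: 2  (via I)
Shortest route: I–J = 2.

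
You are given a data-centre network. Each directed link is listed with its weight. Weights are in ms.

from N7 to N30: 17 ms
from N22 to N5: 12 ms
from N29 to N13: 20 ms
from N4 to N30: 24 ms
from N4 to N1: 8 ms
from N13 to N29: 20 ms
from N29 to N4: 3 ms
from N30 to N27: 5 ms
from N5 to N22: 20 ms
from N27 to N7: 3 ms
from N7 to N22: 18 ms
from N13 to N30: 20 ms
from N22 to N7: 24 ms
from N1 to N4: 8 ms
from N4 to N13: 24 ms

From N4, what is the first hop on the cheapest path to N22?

N30

Compare a few routes:
N4 → N13 → N30 → N27 → N7 → N22: 24+20+5+3+18 = 70
N4 → N30 → N27 → N7 → N22: 24+5+3+18 = 50
The minimum is 50 ms via N4 → N30 → N27 → N7 → N22.
So from N4 the first move is to N30.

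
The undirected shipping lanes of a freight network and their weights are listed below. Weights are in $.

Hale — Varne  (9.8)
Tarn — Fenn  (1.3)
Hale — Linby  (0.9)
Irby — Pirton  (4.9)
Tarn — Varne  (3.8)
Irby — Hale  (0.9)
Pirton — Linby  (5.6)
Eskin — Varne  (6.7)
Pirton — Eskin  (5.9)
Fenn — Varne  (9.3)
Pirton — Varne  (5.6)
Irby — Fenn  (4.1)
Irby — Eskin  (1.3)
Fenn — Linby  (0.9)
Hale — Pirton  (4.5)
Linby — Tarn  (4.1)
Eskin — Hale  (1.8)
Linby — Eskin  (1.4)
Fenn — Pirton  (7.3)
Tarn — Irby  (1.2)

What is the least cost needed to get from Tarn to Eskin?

Shortest distances from Tarn:
Tarn: 0
Irby: 1.2  (via Tarn)
Fenn: 1.3  (via Tarn)
Hale: 2.1  (via Irby)
Linby: 2.2  (via Fenn)
Eskin: 2.5  (via Irby)
Shortest route: Tarn–Irby–Eskin = $2.5.

$2.5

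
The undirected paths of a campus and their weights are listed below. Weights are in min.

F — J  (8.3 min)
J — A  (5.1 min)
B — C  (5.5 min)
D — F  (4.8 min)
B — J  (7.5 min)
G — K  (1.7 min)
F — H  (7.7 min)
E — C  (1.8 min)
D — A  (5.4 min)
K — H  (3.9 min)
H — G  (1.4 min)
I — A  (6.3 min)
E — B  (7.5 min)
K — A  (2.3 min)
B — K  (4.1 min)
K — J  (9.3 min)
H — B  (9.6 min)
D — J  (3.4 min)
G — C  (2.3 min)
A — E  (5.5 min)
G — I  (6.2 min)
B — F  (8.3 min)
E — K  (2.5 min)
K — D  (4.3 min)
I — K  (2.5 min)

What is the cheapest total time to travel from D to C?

8.3 min

Compare a few routes:
D–K–G–C: 4.3+1.7+2.3 = 8.3
D–K–H–G–C: 4.3+3.9+1.4+2.3 = 11.9
D–A–K–G–C: 5.4+2.3+1.7+2.3 = 11.7
D–K–E–C: 4.3+2.5+1.8 = 8.6
The minimum is 8.3 min via D–K–G–C.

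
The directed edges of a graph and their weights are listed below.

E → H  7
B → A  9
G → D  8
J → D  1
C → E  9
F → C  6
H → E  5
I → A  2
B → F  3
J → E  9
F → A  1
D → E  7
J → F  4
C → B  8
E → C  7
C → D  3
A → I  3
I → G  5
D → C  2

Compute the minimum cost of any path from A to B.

26

Compare a few routes:
A–I–G–D–E–C–B: 3+5+8+7+7+8 = 38
A–I–G–D–C–B: 3+5+8+2+8 = 26
Cheapest is A–I–G–D–C–B at 26.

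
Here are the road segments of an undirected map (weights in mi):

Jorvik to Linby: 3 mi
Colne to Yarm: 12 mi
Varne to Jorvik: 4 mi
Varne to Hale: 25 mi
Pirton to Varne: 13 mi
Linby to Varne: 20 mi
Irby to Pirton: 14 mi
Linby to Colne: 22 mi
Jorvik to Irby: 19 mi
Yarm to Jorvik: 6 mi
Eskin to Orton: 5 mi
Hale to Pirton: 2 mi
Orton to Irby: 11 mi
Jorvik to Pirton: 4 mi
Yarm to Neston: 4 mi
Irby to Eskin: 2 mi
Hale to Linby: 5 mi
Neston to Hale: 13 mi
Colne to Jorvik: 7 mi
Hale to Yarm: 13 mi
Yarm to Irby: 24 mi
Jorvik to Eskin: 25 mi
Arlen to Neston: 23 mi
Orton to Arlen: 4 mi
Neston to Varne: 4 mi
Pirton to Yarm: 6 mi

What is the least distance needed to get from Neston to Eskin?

26 mi

Running Dijkstra from Neston:
Neston: 0
Varne: 4  (via Neston)
Yarm: 4  (via Neston)
Jorvik: 8  (via Varne)
Pirton: 10  (via Yarm)
Linby: 11  (via Jorvik)
Hale: 12  (via Pirton)
Colne: 15  (via Jorvik)
Arlen: 23  (via Neston)
Irby: 24  (via Pirton)
Eskin: 26  (via Irby)
Shortest route: Neston–Yarm–Pirton–Irby–Eskin = 26 mi.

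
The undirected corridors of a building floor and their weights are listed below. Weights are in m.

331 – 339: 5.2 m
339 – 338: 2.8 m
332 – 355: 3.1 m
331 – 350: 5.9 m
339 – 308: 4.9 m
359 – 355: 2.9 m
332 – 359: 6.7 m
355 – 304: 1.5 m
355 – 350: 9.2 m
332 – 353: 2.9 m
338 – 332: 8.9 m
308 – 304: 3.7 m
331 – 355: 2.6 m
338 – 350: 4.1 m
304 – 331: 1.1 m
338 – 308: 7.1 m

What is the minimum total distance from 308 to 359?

8.1 m

Settle nodes by increasing distance from 308:
308: 0
304: 3.7  (via 308)
331: 4.8  (via 304)
339: 4.9  (via 308)
355: 5.2  (via 304)
338: 7.1  (via 308)
359: 8.1  (via 355)
Shortest route: 308–304–355–359 = 8.1 m.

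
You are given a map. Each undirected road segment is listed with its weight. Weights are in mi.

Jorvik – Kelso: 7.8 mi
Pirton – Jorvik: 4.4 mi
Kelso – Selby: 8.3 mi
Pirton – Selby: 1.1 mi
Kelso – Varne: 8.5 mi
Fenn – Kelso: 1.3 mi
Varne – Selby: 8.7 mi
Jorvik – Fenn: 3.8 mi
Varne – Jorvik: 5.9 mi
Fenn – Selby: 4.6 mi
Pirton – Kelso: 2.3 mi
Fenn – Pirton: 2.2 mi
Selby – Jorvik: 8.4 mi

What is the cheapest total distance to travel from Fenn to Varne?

9.7 mi

Compare a few routes:
Fenn → Kelso → Varne: 1.3+8.5 = 9.8
Fenn → Pirton → Jorvik → Varne: 2.2+4.4+5.9 = 12.5
Fenn → Pirton → Selby → Varne: 2.2+1.1+8.7 = 12
Fenn → Jorvik → Varne: 3.8+5.9 = 9.7
The minimum is 9.7 mi via Fenn → Jorvik → Varne.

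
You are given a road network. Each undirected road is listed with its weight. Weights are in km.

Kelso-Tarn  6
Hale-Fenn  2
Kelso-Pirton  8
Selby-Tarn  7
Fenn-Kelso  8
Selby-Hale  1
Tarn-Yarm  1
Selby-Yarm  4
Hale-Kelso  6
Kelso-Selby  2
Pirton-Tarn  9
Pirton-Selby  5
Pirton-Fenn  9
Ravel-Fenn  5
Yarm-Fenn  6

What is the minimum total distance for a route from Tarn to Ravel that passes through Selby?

13 km

Shortest Tarn→Selby: Tarn–Yarm–Selby = 5
Best Selby to Ravel: Selby–Hale–Fenn–Ravel costing 8
Total via Selby: 5 + 8 = 13 km.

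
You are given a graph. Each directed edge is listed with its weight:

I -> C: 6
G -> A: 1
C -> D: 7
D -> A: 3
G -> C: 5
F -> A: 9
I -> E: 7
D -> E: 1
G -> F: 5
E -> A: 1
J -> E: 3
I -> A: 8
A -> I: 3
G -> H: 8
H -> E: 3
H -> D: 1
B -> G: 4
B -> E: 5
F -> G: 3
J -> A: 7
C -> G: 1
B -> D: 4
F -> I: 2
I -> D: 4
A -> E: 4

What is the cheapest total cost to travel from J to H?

22

Enumerating some paths:
J → E → A → I → C → G → H: 3+1+3+6+1+8 = 22
J → A → I → C → G → H: 7+3+6+1+8 = 25
Cheapest is J → E → A → I → C → G → H at 22.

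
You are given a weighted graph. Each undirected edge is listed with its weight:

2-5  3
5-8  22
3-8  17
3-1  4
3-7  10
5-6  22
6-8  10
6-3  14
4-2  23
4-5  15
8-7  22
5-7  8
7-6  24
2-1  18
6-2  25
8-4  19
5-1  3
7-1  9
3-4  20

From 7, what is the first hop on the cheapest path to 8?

8

Enumerating some paths:
7–8: 22 = 22
7–5–8: 8+22 = 30
7–1–3–8: 9+4+17 = 30
7–3–8: 10+17 = 27
The minimum is 22 via 7–8.
So from 7 the first move is to 8.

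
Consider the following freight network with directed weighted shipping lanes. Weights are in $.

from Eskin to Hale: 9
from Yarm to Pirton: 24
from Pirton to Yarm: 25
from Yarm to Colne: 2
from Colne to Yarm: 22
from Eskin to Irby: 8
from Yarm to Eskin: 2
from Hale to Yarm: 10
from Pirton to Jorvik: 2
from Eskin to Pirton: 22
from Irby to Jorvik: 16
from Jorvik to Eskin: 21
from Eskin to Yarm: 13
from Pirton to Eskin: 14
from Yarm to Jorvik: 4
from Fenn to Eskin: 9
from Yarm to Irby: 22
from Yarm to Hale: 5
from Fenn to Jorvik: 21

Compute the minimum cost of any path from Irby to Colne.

Enumerating some paths:
Irby–Jorvik–Eskin–Hale–Yarm–Colne: 16+21+9+10+2 = 58
Irby–Jorvik–Eskin–Yarm–Colne: 16+21+13+2 = 52
The minimum is $52 via Irby–Jorvik–Eskin–Yarm–Colne.

$52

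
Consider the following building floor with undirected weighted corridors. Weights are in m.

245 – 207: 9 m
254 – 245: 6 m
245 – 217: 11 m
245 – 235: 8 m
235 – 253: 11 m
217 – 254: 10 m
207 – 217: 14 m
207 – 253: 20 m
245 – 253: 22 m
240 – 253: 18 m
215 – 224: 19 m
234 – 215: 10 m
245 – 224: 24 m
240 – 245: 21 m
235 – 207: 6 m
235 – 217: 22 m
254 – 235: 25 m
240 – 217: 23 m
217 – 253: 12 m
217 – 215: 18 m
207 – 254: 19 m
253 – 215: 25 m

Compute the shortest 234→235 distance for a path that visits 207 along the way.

48 m

Best 234 to 207: 234–215–217–207 costing 42
Shortest 207→235: 207–235 = 6
Total via 207: 42 + 6 = 48 m.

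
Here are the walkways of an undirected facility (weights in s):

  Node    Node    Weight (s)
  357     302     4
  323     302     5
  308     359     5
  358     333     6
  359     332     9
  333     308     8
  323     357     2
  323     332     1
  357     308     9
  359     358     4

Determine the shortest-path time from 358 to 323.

Running Dijkstra from 358:
358: 0
359: 4  (via 358)
333: 6  (via 358)
308: 9  (via 359)
332: 13  (via 359)
323: 14  (via 332)
Shortest route: 358 → 359 → 332 → 323 = 14 s.

14 s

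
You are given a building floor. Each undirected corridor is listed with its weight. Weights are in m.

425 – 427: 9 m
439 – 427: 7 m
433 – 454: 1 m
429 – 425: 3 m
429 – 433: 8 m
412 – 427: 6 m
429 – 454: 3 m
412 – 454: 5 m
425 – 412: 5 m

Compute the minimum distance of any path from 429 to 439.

Running Dijkstra from 429:
429: 0
454: 3  (via 429)
425: 3  (via 429)
433: 4  (via 454)
412: 8  (via 454)
427: 12  (via 425)
439: 19  (via 427)
Shortest route: 429 → 425 → 427 → 439 = 19 m.

19 m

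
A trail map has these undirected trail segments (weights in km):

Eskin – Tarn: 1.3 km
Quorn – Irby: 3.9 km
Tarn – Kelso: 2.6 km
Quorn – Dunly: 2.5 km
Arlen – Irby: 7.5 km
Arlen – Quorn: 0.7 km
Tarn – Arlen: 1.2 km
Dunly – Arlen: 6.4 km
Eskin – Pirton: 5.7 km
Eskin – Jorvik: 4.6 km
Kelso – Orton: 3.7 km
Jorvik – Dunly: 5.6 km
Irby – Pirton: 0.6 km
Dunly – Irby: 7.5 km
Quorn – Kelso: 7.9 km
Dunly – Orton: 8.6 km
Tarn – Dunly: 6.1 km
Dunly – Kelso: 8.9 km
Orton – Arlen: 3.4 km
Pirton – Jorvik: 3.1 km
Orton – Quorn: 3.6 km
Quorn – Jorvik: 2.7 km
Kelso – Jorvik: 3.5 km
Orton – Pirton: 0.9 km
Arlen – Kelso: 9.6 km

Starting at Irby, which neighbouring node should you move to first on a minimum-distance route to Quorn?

Quorn

Enumerating some paths:
Irby–Pirton–Orton–Arlen–Quorn: 0.6+0.9+3.4+0.7 = 5.6
Irby–Pirton–Orton–Quorn: 0.6+0.9+3.6 = 5.1
Irby–Quorn: 3.9 = 3.9
Cheapest is Irby–Quorn at 3.9 km.
So from Irby the first move is to Quorn.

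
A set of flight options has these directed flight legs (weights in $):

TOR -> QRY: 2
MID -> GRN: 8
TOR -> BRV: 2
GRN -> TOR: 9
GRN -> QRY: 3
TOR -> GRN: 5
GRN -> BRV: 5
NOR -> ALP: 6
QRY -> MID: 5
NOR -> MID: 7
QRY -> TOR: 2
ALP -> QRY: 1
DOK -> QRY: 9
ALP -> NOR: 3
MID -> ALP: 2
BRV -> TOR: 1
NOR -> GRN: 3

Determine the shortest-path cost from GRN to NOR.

Shortest distances from GRN:
GRN: 0
QRY: 3  (via GRN)
BRV: 5  (via GRN)
TOR: 5  (via QRY)
MID: 8  (via QRY)
ALP: 10  (via MID)
NOR: 13  (via ALP)
Shortest route: GRN–QRY–MID–ALP–NOR = $13.

$13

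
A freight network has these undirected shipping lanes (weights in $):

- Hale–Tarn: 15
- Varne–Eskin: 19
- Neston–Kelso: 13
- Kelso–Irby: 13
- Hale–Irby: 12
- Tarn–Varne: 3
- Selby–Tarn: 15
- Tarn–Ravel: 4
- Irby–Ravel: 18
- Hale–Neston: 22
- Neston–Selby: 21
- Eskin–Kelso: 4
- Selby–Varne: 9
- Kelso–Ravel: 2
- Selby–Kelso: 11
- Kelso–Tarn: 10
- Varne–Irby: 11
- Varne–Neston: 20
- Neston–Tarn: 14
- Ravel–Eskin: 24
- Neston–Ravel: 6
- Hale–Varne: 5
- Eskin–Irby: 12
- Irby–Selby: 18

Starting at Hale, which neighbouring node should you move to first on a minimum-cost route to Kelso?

Varne

Enumerating some paths:
Hale - Varne - Tarn - Kelso: 5+3+10 = 18
Hale - Varne - Tarn - Ravel - Kelso: 5+3+4+2 = 14
The minimum is $14 via Hale - Varne - Tarn - Ravel - Kelso.
So from Hale the first move is to Varne.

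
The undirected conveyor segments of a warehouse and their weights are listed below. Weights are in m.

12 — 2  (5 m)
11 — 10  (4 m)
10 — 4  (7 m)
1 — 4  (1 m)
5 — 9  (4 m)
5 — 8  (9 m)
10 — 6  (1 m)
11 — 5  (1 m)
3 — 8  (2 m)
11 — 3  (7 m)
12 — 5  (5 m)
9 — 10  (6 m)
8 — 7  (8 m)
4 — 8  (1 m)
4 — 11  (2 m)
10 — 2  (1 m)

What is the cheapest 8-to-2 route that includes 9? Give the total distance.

Shortest 8→9: 8 → 4 → 11 → 5 → 9 = 8
Shortest 9→2: 9 → 10 → 2 = 7
Total via 9: 8 + 7 = 15 m.

15 m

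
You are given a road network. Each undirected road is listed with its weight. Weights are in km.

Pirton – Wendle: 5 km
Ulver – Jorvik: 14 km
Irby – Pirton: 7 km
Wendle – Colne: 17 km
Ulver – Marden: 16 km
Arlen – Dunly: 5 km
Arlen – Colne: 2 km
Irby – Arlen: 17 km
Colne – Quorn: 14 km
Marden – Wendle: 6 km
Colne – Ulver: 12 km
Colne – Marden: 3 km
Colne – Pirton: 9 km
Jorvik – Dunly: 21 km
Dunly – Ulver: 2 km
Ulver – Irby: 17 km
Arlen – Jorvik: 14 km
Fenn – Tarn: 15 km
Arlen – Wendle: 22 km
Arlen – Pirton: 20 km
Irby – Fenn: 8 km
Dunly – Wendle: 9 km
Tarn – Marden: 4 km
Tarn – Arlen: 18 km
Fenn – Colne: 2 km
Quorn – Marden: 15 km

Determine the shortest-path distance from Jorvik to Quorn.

Settle nodes by increasing distance from Jorvik:
Jorvik: 0
Arlen: 14  (via Jorvik)
Ulver: 14  (via Jorvik)
Dunly: 16  (via Ulver)
Colne: 16  (via Arlen)
Fenn: 18  (via Colne)
Marden: 19  (via Colne)
Tarn: 23  (via Marden)
Wendle: 25  (via Dunly)
Pirton: 25  (via Colne)
Irby: 26  (via Fenn)
Quorn: 30  (via Colne)
Shortest route: Jorvik → Arlen → Colne → Quorn = 30 km.

30 km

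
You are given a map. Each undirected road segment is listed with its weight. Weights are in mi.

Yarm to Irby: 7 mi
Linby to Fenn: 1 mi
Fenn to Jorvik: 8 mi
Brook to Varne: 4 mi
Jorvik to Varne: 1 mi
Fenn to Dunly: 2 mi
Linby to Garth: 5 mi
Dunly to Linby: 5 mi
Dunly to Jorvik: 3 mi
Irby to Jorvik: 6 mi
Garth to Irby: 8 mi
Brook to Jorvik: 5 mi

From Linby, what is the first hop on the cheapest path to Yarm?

Fenn

Candidate routes:
Linby - Fenn - Jorvik - Irby - Yarm: 1+8+6+7 = 22
Linby - Garth - Irby - Yarm: 5+8+7 = 20
Linby - Dunly - Jorvik - Irby - Yarm: 5+3+6+7 = 21
Linby - Fenn - Dunly - Jorvik - Irby - Yarm: 1+2+3+6+7 = 19
The minimum is 19 mi via Linby - Fenn - Dunly - Jorvik - Irby - Yarm.
So from Linby the first move is to Fenn.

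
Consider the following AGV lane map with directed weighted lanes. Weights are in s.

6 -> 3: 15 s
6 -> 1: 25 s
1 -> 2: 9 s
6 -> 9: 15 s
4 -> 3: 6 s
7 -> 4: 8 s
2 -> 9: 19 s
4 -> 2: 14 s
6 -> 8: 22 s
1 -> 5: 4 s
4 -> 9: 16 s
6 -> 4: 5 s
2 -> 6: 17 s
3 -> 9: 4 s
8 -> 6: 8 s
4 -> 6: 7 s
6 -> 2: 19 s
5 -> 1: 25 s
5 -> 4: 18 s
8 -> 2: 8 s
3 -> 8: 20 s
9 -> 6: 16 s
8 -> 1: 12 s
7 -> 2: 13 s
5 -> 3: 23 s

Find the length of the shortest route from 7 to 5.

Compare a few routes:
7 → 4 → 3 → 8 → 1 → 5: 8+6+20+12+4 = 50
7 → 4 → 6 → 1 → 5: 8+7+25+4 = 44
The minimum is 44 s via 7 → 4 → 6 → 1 → 5.

44 s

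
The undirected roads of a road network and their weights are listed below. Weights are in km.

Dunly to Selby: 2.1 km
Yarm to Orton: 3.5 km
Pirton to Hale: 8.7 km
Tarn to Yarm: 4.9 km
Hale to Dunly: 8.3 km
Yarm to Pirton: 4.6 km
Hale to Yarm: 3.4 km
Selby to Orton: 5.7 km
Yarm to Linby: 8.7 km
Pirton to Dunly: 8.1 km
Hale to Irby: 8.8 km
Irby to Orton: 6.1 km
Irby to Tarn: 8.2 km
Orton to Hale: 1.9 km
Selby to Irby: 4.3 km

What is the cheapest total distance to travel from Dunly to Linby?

Compare a few routes:
Dunly–Pirton–Yarm–Linby: 8.1+4.6+8.7 = 21.4
Dunly–Selby–Orton–Yarm–Linby: 2.1+5.7+3.5+8.7 = 20
Dunly–Selby–Orton–Hale–Yarm–Linby: 2.1+5.7+1.9+3.4+8.7 = 21.8
Dunly–Hale–Yarm–Linby: 8.3+3.4+8.7 = 20.4
Cheapest is Dunly–Selby–Orton–Yarm–Linby at 20 km.

20 km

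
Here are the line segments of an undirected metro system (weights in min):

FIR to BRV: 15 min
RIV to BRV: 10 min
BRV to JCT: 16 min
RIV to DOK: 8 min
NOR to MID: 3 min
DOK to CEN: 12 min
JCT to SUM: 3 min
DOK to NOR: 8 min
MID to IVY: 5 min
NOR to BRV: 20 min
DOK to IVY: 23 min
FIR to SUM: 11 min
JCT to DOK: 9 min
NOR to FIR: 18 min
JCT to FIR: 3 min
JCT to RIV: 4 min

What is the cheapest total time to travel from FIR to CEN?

Candidate routes:
FIR - JCT - RIV - DOK - CEN: 3+4+8+12 = 27
FIR - JCT - DOK - CEN: 3+9+12 = 24
The minimum is 24 min via FIR - JCT - DOK - CEN.

24 min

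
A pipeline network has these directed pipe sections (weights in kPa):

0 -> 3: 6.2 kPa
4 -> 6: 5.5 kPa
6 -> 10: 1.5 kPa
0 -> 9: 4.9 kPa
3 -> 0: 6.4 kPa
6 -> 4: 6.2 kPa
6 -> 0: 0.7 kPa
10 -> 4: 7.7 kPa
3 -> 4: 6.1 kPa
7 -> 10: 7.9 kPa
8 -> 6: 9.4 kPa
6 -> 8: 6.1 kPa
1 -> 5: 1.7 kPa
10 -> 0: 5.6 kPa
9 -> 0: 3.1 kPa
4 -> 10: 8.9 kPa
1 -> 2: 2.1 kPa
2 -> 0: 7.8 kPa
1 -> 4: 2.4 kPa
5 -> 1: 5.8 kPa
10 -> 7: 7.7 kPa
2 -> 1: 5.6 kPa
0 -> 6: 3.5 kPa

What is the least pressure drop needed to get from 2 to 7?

Settle nodes by increasing distance from 2:
2: 0
1: 5.6  (via 2)
5: 7.3  (via 1)
0: 7.8  (via 2)
4: 8  (via 1)
6: 11.3  (via 0)
9: 12.7  (via 0)
10: 12.8  (via 6)
3: 14  (via 0)
8: 17.4  (via 6)
7: 20.5  (via 10)
Shortest route: 2 → 0 → 6 → 10 → 7 = 20.5 kPa.

20.5 kPa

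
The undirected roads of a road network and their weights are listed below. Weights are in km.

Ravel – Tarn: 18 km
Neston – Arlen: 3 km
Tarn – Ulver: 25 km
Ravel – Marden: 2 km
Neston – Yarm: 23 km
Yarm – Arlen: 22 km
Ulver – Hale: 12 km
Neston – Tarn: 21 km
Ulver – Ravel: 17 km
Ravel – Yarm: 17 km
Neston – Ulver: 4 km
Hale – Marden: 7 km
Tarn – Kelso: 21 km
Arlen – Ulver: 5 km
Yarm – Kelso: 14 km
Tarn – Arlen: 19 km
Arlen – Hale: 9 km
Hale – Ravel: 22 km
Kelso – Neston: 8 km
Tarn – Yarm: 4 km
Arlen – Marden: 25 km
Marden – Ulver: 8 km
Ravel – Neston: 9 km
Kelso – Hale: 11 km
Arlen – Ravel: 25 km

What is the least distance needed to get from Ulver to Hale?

12 km

Compare a few routes:
Ulver–Hale: 12 = 12
Ulver–Neston–Arlen–Hale: 4+3+9 = 16
Ulver–Arlen–Hale: 5+9 = 14
Ulver–Marden–Hale: 8+7 = 15
Cheapest is Ulver–Hale at 12 km.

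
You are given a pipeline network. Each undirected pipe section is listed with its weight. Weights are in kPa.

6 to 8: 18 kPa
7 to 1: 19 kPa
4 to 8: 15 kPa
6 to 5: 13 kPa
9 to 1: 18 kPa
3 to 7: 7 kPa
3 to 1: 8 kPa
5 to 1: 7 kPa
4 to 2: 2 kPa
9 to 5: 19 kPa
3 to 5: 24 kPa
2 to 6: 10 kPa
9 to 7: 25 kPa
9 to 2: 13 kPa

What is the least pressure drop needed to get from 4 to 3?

Settle nodes by increasing distance from 4:
4: 0
2: 2  (via 4)
6: 12  (via 2)
8: 15  (via 4)
9: 15  (via 2)
5: 25  (via 6)
1: 32  (via 5)
3: 40  (via 1)
Shortest route: 4–2–6–5–1–3 = 40 kPa.

40 kPa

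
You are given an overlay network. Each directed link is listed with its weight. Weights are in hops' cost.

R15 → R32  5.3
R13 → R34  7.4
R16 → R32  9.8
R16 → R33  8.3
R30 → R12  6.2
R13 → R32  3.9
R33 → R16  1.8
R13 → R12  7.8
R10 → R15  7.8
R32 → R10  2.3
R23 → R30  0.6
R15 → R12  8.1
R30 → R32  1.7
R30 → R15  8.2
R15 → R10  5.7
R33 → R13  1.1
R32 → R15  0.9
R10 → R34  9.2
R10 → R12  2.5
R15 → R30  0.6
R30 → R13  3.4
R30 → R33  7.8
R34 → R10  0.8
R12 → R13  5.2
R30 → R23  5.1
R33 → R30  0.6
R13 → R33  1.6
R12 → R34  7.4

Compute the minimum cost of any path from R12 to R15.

10 hops' cost

Running Dijkstra from R12:
R12: 0
R13: 5.2  (via R12)
R33: 6.8  (via R13)
R34: 7.4  (via R12)
R30: 7.4  (via R33)
R10: 8.2  (via R34)
R16: 8.6  (via R33)
R32: 9.1  (via R13)
R15: 10  (via R32)
Shortest route: R12–R13–R32–R15 = 10 hops' cost.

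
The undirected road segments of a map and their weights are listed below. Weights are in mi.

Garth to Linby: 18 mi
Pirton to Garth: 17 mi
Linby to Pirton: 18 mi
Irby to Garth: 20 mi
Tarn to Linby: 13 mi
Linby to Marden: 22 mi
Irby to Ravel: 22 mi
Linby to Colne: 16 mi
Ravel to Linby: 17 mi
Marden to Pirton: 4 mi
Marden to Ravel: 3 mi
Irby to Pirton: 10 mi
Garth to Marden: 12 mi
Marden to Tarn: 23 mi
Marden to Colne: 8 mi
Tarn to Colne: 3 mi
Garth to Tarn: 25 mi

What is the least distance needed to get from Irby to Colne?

22 mi

Settle nodes by increasing distance from Irby:
Irby: 0
Pirton: 10  (via Irby)
Marden: 14  (via Pirton)
Ravel: 17  (via Marden)
Garth: 20  (via Irby)
Colne: 22  (via Marden)
Shortest route: Irby–Pirton–Marden–Colne = 22 mi.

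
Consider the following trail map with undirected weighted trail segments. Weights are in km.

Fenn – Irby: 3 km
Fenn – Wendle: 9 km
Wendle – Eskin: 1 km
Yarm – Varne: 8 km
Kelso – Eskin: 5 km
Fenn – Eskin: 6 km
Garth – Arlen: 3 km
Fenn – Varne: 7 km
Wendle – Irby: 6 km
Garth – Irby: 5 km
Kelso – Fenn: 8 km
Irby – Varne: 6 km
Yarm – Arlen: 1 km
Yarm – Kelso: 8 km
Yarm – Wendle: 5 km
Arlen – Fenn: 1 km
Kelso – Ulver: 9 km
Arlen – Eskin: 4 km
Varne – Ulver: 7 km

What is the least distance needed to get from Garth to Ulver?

18 km

Compare a few routes:
Garth → Arlen → Fenn → Varne → Ulver: 3+1+7+7 = 18
Garth → Arlen → Yarm → Varne → Ulver: 3+1+8+7 = 19
The minimum is 18 km via Garth → Arlen → Fenn → Varne → Ulver.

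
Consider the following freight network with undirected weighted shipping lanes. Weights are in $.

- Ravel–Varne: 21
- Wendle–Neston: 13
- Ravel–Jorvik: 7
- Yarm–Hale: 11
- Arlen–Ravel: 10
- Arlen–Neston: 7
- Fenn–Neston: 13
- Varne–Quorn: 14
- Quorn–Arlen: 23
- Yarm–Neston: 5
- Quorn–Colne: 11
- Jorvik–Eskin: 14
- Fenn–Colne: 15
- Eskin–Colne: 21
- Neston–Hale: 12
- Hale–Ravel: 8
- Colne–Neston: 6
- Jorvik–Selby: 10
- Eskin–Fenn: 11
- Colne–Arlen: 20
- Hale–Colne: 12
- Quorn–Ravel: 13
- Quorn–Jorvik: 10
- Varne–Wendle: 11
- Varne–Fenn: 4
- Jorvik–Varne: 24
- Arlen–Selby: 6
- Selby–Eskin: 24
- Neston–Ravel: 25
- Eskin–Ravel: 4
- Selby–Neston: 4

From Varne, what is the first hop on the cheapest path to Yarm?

Fenn

Candidate routes:
Varne → Fenn → Neston → Yarm: 4+13+5 = 22
Varne → Wendle → Neston → Yarm: 11+13+5 = 29
Varne → Fenn → Colne → Neston → Yarm: 4+15+6+5 = 30
The minimum is $22 via Varne → Fenn → Neston → Yarm.
So from Varne the first move is to Fenn.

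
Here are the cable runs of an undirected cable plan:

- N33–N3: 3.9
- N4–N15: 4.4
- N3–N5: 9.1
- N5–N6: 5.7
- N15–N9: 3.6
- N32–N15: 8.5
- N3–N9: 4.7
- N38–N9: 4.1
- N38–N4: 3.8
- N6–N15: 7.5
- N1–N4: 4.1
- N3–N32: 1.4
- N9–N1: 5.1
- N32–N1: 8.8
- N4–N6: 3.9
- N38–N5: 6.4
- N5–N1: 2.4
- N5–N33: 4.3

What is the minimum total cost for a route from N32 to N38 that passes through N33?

16

Shortest N32→N33: N32–N3–N33 = 5.3
Best N33 to N38: N33–N5–N38 costing 10.7
Total via N33: 5.3 + 10.7 = 16.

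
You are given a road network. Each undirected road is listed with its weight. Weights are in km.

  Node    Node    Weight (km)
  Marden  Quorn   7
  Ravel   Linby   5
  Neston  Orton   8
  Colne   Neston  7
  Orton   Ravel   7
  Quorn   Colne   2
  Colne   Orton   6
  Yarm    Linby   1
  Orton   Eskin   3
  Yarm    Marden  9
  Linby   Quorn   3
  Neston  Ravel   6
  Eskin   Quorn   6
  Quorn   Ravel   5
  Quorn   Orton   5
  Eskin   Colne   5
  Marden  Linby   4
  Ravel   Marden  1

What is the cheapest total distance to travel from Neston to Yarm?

Shortest distances from Neston:
Neston: 0
Ravel: 6  (via Neston)
Colne: 7  (via Neston)
Marden: 7  (via Ravel)
Orton: 8  (via Neston)
Quorn: 9  (via Colne)
Linby: 11  (via Ravel)
Eskin: 11  (via Orton)
Yarm: 12  (via Linby)
Shortest route: Neston–Ravel–Linby–Yarm = 12 km.

12 km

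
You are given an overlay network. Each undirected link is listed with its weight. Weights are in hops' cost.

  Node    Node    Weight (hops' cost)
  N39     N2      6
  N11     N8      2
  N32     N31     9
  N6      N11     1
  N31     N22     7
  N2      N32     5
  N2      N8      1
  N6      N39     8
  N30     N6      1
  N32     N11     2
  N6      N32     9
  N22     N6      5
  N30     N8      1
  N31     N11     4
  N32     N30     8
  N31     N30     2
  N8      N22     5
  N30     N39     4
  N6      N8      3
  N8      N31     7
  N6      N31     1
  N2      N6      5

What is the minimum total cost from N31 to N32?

4 hops' cost

Settle nodes by increasing distance from N31:
N31: 0
N6: 1  (via N31)
N30: 2  (via N31)
N11: 2  (via N6)
N8: 3  (via N30)
N2: 4  (via N8)
N32: 4  (via N11)
Shortest route: N31–N6–N11–N32 = 4 hops' cost.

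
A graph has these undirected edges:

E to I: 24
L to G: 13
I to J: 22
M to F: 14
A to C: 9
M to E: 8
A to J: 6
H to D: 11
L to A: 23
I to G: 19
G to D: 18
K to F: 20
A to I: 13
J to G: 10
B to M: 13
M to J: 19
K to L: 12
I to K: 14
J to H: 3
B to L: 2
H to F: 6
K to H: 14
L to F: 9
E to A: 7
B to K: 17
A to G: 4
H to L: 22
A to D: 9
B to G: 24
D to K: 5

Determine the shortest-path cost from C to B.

28

Running Dijkstra from C:
C: 0
A: 9  (via C)
G: 13  (via A)
J: 15  (via A)
E: 16  (via A)
D: 18  (via A)
H: 18  (via J)
I: 22  (via A)
K: 23  (via D)
F: 24  (via H)
M: 24  (via E)
L: 26  (via G)
B: 28  (via L)
Shortest route: C–A–G–L–B = 28.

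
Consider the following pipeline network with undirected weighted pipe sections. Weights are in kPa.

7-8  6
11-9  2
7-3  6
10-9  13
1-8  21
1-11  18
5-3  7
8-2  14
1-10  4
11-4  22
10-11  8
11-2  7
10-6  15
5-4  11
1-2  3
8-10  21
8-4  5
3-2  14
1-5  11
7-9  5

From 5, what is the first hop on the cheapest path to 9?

3

Candidate routes:
5–1–10–11–9: 11+4+8+2 = 25
5–1–2–11–9: 11+3+7+2 = 23
5–3–7–9: 7+6+5 = 18
The minimum is 18 kPa via 5–3–7–9.
So from 5 the first move is to 3.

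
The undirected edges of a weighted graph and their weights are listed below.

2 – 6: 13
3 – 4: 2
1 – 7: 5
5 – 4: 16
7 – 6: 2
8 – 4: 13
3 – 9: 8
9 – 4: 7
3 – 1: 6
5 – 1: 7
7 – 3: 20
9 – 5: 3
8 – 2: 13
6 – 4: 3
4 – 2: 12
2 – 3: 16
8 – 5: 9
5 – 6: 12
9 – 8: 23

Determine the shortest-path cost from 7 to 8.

18

Settle nodes by increasing distance from 7:
7: 0
6: 2  (via 7)
1: 5  (via 7)
4: 5  (via 6)
3: 7  (via 4)
5: 12  (via 1)
9: 12  (via 4)
2: 15  (via 6)
8: 18  (via 4)
Shortest route: 7–6–4–8 = 18.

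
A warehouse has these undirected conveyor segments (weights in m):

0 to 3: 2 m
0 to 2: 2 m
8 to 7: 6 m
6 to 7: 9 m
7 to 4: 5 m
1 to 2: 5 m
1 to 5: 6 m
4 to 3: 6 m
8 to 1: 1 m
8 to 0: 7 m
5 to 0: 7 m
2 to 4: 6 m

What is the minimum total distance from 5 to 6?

Candidate routes:
5 → 0 → 3 → 4 → 7 → 6: 7+2+6+5+9 = 29
5 → 0 → 2 → 4 → 7 → 6: 7+2+6+5+9 = 29
5 → 1 → 8 → 7 → 6: 6+1+6+9 = 22
5 → 0 → 8 → 7 → 6: 7+7+6+9 = 29
Cheapest is 5 → 1 → 8 → 7 → 6 at 22 m.

22 m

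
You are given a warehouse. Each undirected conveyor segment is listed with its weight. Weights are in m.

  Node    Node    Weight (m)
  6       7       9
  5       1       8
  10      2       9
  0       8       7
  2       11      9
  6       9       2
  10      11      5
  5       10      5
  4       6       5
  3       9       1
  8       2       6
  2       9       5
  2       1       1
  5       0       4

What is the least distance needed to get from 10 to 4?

Shortest distances from 10:
10: 0
5: 5  (via 10)
11: 5  (via 10)
0: 9  (via 5)
2: 9  (via 10)
1: 10  (via 2)
9: 14  (via 2)
3: 15  (via 9)
8: 15  (via 2)
6: 16  (via 9)
4: 21  (via 6)
Shortest route: 10–2–9–6–4 = 21 m.

21 m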